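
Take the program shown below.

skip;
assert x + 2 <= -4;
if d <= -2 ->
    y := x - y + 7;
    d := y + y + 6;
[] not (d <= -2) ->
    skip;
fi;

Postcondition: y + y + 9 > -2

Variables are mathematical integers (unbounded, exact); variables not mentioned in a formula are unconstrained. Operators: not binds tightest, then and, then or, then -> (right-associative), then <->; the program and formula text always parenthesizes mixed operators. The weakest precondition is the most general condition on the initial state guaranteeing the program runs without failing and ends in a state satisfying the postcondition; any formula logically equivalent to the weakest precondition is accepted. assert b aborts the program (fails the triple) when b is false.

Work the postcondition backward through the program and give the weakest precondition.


Working backward. After the program, the postcondition y + y + 9 > -2 must hold; in canonical form it is 2*y > -11.
Then branch requires 2*x > 2*y - 25; else branch requires 2*y > -11.
Before the if: (d <= -2 -> 2*x > 2*y - 25) and ((not (d <= -2)) -> 2*y > -11)
Before assert x + 2 <= -4: x <= -6 and (d <= -2 -> 2*x > 2*y - 25) and ((not (d <= -2)) -> 2*y > -11)
Before skip: x <= -6 and (d <= -2 -> 2*x > 2*y - 25) and ((not (d <= -2)) -> 2*y > -11)
Answer: WP = x <= -6 and (d <= -2 -> 2*x > 2*y - 25) and ((not (d <= -2)) -> 2*y > -11)


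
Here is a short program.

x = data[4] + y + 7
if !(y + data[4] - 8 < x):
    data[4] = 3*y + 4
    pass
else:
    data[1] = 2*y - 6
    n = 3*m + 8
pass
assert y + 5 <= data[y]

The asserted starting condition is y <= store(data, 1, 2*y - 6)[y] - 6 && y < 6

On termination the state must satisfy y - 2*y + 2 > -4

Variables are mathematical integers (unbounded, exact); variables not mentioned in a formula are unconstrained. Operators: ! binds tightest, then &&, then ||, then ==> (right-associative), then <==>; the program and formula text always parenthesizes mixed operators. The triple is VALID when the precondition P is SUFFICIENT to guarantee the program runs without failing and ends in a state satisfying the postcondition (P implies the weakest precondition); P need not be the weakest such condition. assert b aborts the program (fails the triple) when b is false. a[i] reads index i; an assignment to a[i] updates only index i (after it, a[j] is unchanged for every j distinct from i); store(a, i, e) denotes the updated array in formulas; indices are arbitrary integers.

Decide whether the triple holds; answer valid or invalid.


Working backward. After the program, the postcondition y - 2*y + 2 > -4 must hold; in canonical form it is y < 6.
Before assert y + 5 <= data[y]: y <= data[y] - 5 && y < 6
Before skip: y <= data[y] - 5 && y < 6
Then branch requires y <= store(data, 4, 3*y + 4)[y] - 5 && y < 6; else branch requires y <= store(data, 1, 2*y - 6)[y] - 5 && y < 6.
Before the if: ((!(data[4] + y < x + 8)) ==> (y <= store(data, 4, 3*y + 4)[y] - 5 && y < 6)) && (data[4] + y < x + 8 ==> (y <= store(data, 1, 2*y - 6)[y] - 5 && y < 6))
Before x := data[4] + y + 7: y <= store(data, 1, 2*y - 6)[y] - 5 && y < 6
The weakest precondition is y <= store(data, 1, 2*y - 6)[y] - 5 && y < 6.
Check whether y <= store(data, 1, 2*y - 6)[y] - 6 && y < 6 implies it.
Every state satisfying the precondition satisfies the weakest precondition: the implication holds.
Answer: valid


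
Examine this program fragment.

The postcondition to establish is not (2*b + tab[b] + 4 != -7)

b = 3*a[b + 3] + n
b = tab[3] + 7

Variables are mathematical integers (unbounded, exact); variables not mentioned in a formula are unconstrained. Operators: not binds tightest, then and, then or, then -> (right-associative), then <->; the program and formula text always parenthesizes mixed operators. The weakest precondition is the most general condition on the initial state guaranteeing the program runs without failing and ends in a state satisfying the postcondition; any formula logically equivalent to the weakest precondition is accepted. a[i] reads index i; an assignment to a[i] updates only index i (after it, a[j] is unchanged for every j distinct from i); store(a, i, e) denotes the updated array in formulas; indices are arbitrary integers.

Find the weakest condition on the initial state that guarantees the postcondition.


Working backward. After the program, the postcondition not (2*b + tab[b] + 4 != -7) must hold; in canonical form it is not (tab[b] + 2*b != -11).
Before b := tab[3] + 7: not (tab[tab[3] + 7] + 2*tab[3] != -25)
Before b := 3*a[b + 3] + n: not (tab[tab[3] + 7] + 2*tab[3] != -25)
Answer: WP = not (tab[tab[3] + 7] + 2*tab[3] != -25)


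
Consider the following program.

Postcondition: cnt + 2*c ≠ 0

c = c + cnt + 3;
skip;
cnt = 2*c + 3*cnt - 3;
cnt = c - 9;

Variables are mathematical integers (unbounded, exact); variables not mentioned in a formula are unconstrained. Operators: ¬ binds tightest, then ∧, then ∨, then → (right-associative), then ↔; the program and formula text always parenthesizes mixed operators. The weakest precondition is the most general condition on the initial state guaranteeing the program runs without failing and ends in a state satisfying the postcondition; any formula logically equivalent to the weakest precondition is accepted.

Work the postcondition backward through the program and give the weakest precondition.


Working backward. After the program, the postcondition cnt + 2*c ≠ 0 must hold; in canonical form it is 2*c + cnt ≠ 0.
Before cnt := c - 9: 3*c ≠ 9
Before cnt := 2*c + 3*cnt - 3: 3*c ≠ 9
Before skip: 3*c ≠ 9
Before c := c + cnt + 3: 3*c + 3*cnt ≠ 0
Answer: WP = 3*c + 3*cnt ≠ 0


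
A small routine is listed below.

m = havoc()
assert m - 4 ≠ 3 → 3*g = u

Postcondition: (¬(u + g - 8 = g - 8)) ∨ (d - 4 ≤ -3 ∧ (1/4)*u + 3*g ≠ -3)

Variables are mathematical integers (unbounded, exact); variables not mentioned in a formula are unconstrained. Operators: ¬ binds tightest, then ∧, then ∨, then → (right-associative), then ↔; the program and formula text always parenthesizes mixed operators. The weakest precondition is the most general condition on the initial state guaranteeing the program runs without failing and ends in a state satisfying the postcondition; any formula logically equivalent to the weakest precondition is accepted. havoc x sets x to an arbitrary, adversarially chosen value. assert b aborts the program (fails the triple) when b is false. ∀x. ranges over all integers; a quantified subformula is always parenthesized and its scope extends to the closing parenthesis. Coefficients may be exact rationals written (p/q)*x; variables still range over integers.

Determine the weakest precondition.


Working backward. After the program, the postcondition (¬(u + g - 8 = g - 8)) ∨ (d - 4 ≤ -3 ∧ (1/4)*u + 3*g ≠ -3) must hold; in canonical form it is (¬(u = 0)) ∨ (d ≤ 1 ∧ 3*g + (1/4)*u ≠ -3).
Before assert m - 4 ≠ 3 → 3*g = u: (m ≠ 7 → 3*g = u) ∧ ((¬(u = 0)) ∨ (d ≤ 1 ∧ 3*g + (1/4)*u ≠ -3))
Before havoc m: ∀m_1. ((m_1 ≠ 7 → 3*g = u) ∧ ((¬(u = 0)) ∨ (d ≤ 1 ∧ 3*g + (1/4)*u ≠ -3)))
Answer: WP = ∀m_1. ((m_1 ≠ 7 → 3*g = u) ∧ ((¬(u = 0)) ∨ (d ≤ 1 ∧ 3*g + (1/4)*u ≠ -3)))


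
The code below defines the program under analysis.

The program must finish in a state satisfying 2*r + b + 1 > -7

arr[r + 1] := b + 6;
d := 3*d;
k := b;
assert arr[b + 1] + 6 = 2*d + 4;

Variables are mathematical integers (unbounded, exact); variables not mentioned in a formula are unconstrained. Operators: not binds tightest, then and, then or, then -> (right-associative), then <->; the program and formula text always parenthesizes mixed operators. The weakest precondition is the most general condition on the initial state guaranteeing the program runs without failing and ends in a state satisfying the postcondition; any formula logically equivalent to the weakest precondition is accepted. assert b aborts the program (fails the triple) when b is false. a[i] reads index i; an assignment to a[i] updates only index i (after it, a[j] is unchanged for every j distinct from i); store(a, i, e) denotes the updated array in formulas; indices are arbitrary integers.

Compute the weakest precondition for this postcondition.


Working backward. After the program, the postcondition 2*r + b + 1 > -7 must hold; in canonical form it is b + 2*r > -8.
Before assert arr[b + 1] + 6 = 2*d + 4: arr[b + 1] = 2*d - 2 and b + 2*r > -8
Before k := b: arr[b + 1] = 2*d - 2 and b + 2*r > -8
Before d := 3*d: arr[b + 1] = 6*d - 2 and b + 2*r > -8
Before arr[r + 1] := b + 6: store(arr, r + 1, b + 6)[b + 1] = 6*d - 2 and b + 2*r > -8
Answer: WP = store(arr, r + 1, b + 6)[b + 1] = 6*d - 2 and b + 2*r > -8


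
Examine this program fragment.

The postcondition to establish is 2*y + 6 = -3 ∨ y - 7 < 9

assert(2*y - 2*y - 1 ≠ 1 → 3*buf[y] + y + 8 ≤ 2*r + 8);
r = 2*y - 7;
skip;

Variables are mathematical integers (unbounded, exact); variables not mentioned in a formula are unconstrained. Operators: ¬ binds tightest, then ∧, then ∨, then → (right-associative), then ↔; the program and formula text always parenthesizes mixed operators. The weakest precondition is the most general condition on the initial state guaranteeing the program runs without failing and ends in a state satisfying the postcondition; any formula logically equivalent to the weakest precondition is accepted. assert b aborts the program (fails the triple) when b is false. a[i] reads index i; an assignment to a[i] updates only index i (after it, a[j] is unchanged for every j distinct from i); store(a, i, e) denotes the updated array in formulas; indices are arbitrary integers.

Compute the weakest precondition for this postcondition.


Working backward. After the program, the postcondition 2*y + 6 = -3 ∨ y - 7 < 9 must hold; in canonical form it is 2*y = -9 ∨ y < 16.
Before skip: 2*y = -9 ∨ y < 16
Before r := 2*y - 7: 2*y = -9 ∨ y < 16
Before assert 2*y - 2*y - 1 ≠ 1 → 3*buf[y] + y + 8 ≤ 2*r + 8: 3*buf[y] + y ≤ 2*r ∧ (2*y = -9 ∨ y < 16)
Answer: WP = 3*buf[y] + y ≤ 2*r ∧ (2*y = -9 ∨ y < 16)


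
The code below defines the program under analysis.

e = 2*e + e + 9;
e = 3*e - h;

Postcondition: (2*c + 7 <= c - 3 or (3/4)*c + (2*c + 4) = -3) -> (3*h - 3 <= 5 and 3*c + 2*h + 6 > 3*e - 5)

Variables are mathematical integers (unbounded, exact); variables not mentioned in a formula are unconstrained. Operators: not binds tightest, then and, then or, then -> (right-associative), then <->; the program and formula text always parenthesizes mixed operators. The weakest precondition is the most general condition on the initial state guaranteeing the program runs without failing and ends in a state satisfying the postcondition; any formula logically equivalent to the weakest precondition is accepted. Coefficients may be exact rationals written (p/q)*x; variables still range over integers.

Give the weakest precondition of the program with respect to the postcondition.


Working backward. After the program, the postcondition (2*c + 7 <= c - 3 or (3/4)*c + (2*c + 4) = -3) -> (3*h - 3 <= 5 and 3*c + 2*h + 6 > 3*e - 5) must hold; in canonical form it is (c <= -10 or (11/4)*c = -7) -> (3*h <= 8 and 3*c + 2*h > 3*e - 11).
Before e := 3*e - h: (c <= -10 or (11/4)*c = -7) -> (3*h <= 8 and 3*c + 5*h > 9*e - 11)
Before e := 2*e + e + 9: (c <= -10 or (11/4)*c = -7) -> (3*h <= 8 and 3*c + 5*h > 27*e + 70)
Answer: WP = (c <= -10 or (11/4)*c = -7) -> (3*h <= 8 and 3*c + 5*h > 27*e + 70)


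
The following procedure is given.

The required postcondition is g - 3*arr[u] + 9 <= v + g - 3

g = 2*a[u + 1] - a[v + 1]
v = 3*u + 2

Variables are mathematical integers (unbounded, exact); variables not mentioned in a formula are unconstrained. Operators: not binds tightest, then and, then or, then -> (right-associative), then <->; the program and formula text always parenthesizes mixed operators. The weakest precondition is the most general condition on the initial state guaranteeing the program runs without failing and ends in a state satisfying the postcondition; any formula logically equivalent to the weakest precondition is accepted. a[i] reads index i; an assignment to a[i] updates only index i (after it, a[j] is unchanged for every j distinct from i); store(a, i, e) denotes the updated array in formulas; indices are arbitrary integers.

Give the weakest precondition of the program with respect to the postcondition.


Working backward. After the program, the postcondition g - 3*arr[u] + 9 <= v + g - 3 must hold; in canonical form it is 3*arr[u] + v >= 12.
Before v := 3*u + 2: 3*arr[u] + 3*u >= 10
Before g := 2*a[u + 1] - a[v + 1]: 3*arr[u] + 3*u >= 10
Answer: WP = 3*arr[u] + 3*u >= 10


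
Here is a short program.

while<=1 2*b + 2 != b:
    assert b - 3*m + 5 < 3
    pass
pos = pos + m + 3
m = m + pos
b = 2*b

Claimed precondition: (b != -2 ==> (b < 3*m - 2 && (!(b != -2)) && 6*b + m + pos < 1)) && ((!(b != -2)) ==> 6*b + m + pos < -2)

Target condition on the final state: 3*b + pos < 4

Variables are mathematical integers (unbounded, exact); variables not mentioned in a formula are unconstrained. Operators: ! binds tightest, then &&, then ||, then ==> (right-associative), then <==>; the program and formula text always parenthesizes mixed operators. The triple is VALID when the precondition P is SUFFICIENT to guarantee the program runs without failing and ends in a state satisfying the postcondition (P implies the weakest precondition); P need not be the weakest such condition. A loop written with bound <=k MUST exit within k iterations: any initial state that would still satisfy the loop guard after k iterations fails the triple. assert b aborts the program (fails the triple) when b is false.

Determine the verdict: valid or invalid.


Working backward. After the program, 3*b + pos < 4 must hold.
Before b := 2*b: 6*b + pos < 4
Before m := m + pos: 6*b + pos < 4
Before pos := pos + m + 3: 6*b + m + pos < 1
Before the loop (bound <=1), unroll the exhaustion recursion (WP_0 = exit-now case; WP_j = one more guarded iteration, up to j = 1):
  WP_0: (!(b != -2)) && 6*b + m + pos < 1
  WP_1: (b != -2 ==> (b < 3*m - 2 && (!(b != -2)) && 6*b + m + pos < 1)) && ((!(b != -2)) ==> 6*b + m + pos < 1)
So before the loop: (b != -2 ==> (b < 3*m - 2 && (!(b != -2)) && 6*b + m + pos < 1)) && ((!(b != -2)) ==> 6*b + m + pos < 1)
The weakest precondition is (b != -2 ==> (b < 3*m - 2 && (!(b != -2)) && 6*b + m + pos < 1)) && ((!(b != -2)) ==> 6*b + m + pos < 1).
Check whether (b != -2 ==> (b < 3*m - 2 && (!(b != -2)) && 6*b + m + pos < 1)) && ((!(b != -2)) ==> 6*b + m + pos < -2) implies it.
Every state satisfying the precondition satisfies the weakest precondition: the implication holds.
Answer: valid


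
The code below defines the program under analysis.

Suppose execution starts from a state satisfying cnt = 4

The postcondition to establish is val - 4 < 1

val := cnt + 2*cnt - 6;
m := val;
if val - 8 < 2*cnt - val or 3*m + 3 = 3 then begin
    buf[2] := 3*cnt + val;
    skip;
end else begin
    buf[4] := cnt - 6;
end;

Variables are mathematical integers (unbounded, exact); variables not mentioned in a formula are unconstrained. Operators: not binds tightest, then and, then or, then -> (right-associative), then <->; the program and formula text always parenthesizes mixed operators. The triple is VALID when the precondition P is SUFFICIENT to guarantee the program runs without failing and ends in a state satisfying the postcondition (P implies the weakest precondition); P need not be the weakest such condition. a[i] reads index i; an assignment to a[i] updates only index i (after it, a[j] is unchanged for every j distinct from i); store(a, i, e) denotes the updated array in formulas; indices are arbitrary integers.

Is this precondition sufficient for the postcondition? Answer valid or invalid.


Working backward. After the program, the postcondition val - 4 < 1 must hold; in canonical form it is val < 5.
Then branch requires val < 5; else branch requires val < 5.
Before the if: ((2*val < 2*cnt + 8 or 3*m = 0) -> val < 5) and ((not (2*val < 2*cnt + 8 or 3*m = 0)) -> val < 5)
Before m := val: ((2*val < 2*cnt + 8 or 3*val = 0) -> val < 5) and ((not (2*val < 2*cnt + 8 or 3*val = 0)) -> val < 5)
Before val := cnt + 2*cnt - 6: ((4*cnt < 20 or 9*cnt = 18) -> 3*cnt < 11) and ((not (4*cnt < 20 or 9*cnt = 18)) -> 3*cnt < 11)
The weakest precondition is ((4*cnt < 20 or 9*cnt = 18) -> 3*cnt < 11) and ((not (4*cnt < 20 or 9*cnt = 18)) -> 3*cnt < 11).
Check whether cnt = 4 implies it.
Countermodel: at the initial state cnt = 4, the precondition holds but the weakest precondition fails.
Answer: invalid


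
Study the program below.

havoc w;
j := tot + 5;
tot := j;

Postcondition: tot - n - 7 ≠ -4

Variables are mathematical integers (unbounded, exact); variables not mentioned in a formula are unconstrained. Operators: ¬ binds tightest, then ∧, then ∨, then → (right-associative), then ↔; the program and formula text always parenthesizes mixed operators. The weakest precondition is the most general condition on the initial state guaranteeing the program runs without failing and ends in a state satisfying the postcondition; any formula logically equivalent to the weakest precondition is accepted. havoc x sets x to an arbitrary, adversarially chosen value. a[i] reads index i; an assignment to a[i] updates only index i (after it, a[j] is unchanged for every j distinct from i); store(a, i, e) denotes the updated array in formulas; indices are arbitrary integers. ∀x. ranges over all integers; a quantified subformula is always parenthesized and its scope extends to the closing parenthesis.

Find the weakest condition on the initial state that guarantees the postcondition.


Working backward. After the program, the postcondition tot - n - 7 ≠ -4 must hold; in canonical form it is tot ≠ n + 3.
Before tot := j: j ≠ n + 3
Before j := tot + 5: tot ≠ n - 2
Before havoc w: tot ≠ n - 2
Answer: WP = tot ≠ n - 2


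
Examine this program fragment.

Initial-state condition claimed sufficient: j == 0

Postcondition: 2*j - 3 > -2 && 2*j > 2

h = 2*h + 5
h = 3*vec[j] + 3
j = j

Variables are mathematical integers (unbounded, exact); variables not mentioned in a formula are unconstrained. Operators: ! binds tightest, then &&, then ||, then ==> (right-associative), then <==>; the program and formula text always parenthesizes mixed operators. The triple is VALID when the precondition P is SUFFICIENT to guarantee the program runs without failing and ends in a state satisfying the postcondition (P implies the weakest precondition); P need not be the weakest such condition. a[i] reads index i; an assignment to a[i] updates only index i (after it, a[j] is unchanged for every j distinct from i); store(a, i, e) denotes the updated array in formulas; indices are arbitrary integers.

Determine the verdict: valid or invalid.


Working backward. After the program, the postcondition 2*j - 3 > -2 && 2*j > 2 must hold; in canonical form it is 2*j > 1 && 2*j > 2.
Before j := j: 2*j > 1 && 2*j > 2
Before h := 3*vec[j] + 3: 2*j > 1 && 2*j > 2
Before h := 2*h + 5: 2*j > 1 && 2*j > 2
The weakest precondition is 2*j > 1 && 2*j > 2.
Check whether j == 0 implies it.
Countermodel: at the initial state j = 0, the precondition holds but the weakest precondition fails.
Answer: invalid


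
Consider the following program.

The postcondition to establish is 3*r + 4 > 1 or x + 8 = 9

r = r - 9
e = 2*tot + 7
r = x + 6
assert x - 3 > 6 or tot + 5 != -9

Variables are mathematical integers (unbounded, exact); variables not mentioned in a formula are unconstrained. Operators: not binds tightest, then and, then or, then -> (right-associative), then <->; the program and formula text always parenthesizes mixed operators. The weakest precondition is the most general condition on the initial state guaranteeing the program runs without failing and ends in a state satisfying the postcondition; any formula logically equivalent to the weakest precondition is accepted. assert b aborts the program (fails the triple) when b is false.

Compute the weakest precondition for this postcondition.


Working backward. After the program, the postcondition 3*r + 4 > 1 or x + 8 = 9 must hold; in canonical form it is 3*r > -3 or x = 1.
Before assert x - 3 > 6 or tot + 5 != -9: (x > 9 or tot != -14) and (3*r > -3 or x = 1)
Before r := x + 6: (x > 9 or tot != -14) and (3*x > -21 or x = 1)
Before e := 2*tot + 7: (x > 9 or tot != -14) and (3*x > -21 or x = 1)
Before r := r - 9: (x > 9 or tot != -14) and (3*x > -21 or x = 1)
Answer: WP = (x > 9 or tot != -14) and (3*x > -21 or x = 1)


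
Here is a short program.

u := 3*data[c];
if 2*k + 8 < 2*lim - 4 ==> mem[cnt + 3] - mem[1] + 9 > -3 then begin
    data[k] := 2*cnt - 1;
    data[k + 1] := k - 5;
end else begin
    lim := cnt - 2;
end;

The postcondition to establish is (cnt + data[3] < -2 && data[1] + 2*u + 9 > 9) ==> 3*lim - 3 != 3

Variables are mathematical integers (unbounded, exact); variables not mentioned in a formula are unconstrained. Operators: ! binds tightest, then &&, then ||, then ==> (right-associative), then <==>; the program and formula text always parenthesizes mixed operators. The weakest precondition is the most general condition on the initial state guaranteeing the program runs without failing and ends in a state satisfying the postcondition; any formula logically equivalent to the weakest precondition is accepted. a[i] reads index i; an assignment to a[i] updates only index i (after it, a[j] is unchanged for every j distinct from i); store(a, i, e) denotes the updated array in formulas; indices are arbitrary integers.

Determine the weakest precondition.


Working backward. After the program, the postcondition (cnt + data[3] < -2 && data[1] + 2*u + 9 > 9) ==> 3*lim - 3 != 3 must hold; in canonical form it is (data[3] + cnt < -2 && data[1] + 2*u > 0) ==> 3*lim != 6.
Then branch requires (store(store(data, k, 2*cnt - 1), k + 1, k - 5)[3] + cnt < -2 && store(store(data, k, 2*cnt - 1), k + 1, k - 5)[1] + 2*u > 0) ==> 3*lim != 6; else branch requires (data[3] + cnt < -2 && data[1] + 2*u > 0) ==> 3*cnt != 12.
Before the if: ((2*k < 2*lim - 12 ==> mem[cnt + 3] > mem[1] - 12) ==> ((store(store(data, k, 2*cnt - 1), k + 1, k - 5)[3] + cnt < -2 && store(store(data, k, 2*cnt - 1), k + 1, k - 5)[1] + 2*u > 0) ==> 3*lim != 6)) && ((!(2*k < 2*lim - 12 ==> mem[cnt + 3] > mem[1] - 12)) ==> ((data[3] + cnt < -2 && data[1] + 2*u > 0) ==> 3*cnt != 12))
Before u := 3*data[c]: ((2*k < 2*lim - 12 ==> mem[cnt + 3] > mem[1] - 12) ==> ((store(store(data, k, 2*cnt - 1), k + 1, k - 5)[3] + cnt < -2 && 6*data[c] + store(store(data, k, 2*cnt - 1), k + 1, k - 5)[1] > 0) ==> 3*lim != 6)) && ((!(2*k < 2*lim - 12 ==> mem[cnt + 3] > mem[1] - 12)) ==> ((data[3] + cnt < -2 && data[1] + 6*data[c] > 0) ==> 3*cnt != 12))
Answer: WP = ((2*k < 2*lim - 12 ==> mem[cnt + 3] > mem[1] - 12) ==> ((store(store(data, k, 2*cnt - 1), k + 1, k - 5)[3] + cnt < -2 && 6*data[c] + store(store(data, k, 2*cnt - 1), k + 1, k - 5)[1] > 0) ==> 3*lim != 6)) && ((!(2*k < 2*lim - 12 ==> mem[cnt + 3] > mem[1] - 12)) ==> ((data[3] + cnt < -2 && data[1] + 6*data[c] > 0) ==> 3*cnt != 12))


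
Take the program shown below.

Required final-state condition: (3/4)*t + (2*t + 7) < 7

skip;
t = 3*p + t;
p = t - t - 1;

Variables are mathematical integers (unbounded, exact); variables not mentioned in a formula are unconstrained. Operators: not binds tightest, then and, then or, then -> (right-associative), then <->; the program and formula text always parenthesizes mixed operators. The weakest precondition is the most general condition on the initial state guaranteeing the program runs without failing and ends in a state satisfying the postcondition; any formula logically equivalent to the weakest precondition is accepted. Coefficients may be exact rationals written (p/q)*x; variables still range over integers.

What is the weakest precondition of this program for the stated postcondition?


Working backward. After the program, the postcondition (3/4)*t + (2*t + 7) < 7 must hold; in canonical form it is (11/4)*t < 0.
Before p := t - t - 1: (11/4)*t < 0
Before t := 3*p + t: (33/4)*p + (11/4)*t < 0
Before skip: (33/4)*p + (11/4)*t < 0
Answer: WP = (33/4)*p + (11/4)*t < 0


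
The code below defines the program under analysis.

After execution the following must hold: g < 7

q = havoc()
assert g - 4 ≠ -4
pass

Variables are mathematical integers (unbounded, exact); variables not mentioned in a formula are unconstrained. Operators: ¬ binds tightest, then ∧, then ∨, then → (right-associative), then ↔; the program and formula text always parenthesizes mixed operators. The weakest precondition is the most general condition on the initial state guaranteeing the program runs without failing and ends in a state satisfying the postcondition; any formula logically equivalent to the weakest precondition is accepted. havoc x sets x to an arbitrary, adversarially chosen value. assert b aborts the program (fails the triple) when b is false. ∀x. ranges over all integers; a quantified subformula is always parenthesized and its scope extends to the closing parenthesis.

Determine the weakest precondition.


Working backward. After the program, g < 7 must hold.
Before skip: g < 7
Before assert g - 4 ≠ -4: g ≠ 0 ∧ g < 7
Before havoc q: g ≠ 0 ∧ g < 7
Answer: WP = g ≠ 0 ∧ g < 7


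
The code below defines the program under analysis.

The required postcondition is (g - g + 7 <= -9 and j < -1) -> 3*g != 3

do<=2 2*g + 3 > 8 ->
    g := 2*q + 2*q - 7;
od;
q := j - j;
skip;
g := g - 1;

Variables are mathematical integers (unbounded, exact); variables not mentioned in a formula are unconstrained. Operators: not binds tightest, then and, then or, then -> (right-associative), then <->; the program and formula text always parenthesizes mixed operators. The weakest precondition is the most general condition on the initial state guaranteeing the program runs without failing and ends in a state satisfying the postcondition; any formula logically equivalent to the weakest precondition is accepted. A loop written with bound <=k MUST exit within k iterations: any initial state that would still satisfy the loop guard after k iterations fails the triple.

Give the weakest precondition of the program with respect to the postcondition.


Working backward. After the program, the postcondition (g - g + 7 <= -9 and j < -1) -> 3*g != 3 must hold; in canonical form it is true.
Before g := g - 1: true
Before skip: true
Before q := j - j: true
Before the loop (bound <=2), unroll the exhaustion recursion (WP_0 = exit-now case; WP_j = one more guarded iteration, up to j = 2):
  WP_0: not (2*g > 5)
  WP_1: 2*g > 5 -> (not (8*q > 19))
  WP_2: 2*g > 5 -> (8*q > 19 -> (not (8*q > 19)))
So before the loop: 2*g > 5 -> (8*q > 19 -> (not (8*q > 19)))
Answer: WP = 2*g > 5 -> (8*q > 19 -> (not (8*q > 19)))


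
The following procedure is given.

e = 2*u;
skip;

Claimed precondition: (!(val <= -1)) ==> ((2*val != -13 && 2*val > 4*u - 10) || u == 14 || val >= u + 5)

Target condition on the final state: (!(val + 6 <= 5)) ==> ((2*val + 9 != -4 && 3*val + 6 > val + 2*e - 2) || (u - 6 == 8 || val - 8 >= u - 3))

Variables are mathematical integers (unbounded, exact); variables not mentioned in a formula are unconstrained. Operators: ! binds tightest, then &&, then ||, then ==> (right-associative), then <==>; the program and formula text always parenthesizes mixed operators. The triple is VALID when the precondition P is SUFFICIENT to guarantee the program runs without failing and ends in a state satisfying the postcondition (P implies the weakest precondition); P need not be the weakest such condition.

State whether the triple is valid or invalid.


Working backward. After the program, the postcondition (!(val + 6 <= 5)) ==> ((2*val + 9 != -4 && 3*val + 6 > val + 2*e - 2) || (u - 6 == 8 || val - 8 >= u - 3)) must hold; in canonical form it is (!(val <= -1)) ==> ((2*val != -13 && 2*val > 2*e - 8) || u == 14 || val >= u + 5).
Before skip: (!(val <= -1)) ==> ((2*val != -13 && 2*val > 2*e - 8) || u == 14 || val >= u + 5)
Before e := 2*u: (!(val <= -1)) ==> ((2*val != -13 && 2*val > 4*u - 8) || u == 14 || val >= u + 5)
The weakest precondition is (!(val <= -1)) ==> ((2*val != -13 && 2*val > 4*u - 8) || u == 14 || val >= u + 5).
Check whether (!(val <= -1)) ==> ((2*val != -13 && 2*val > 4*u - 10) || u == 14 || val >= u + 5) implies it.
Countermodel: at the initial state u = 2, val = 0, the precondition holds but the weakest precondition fails.
Answer: invalid


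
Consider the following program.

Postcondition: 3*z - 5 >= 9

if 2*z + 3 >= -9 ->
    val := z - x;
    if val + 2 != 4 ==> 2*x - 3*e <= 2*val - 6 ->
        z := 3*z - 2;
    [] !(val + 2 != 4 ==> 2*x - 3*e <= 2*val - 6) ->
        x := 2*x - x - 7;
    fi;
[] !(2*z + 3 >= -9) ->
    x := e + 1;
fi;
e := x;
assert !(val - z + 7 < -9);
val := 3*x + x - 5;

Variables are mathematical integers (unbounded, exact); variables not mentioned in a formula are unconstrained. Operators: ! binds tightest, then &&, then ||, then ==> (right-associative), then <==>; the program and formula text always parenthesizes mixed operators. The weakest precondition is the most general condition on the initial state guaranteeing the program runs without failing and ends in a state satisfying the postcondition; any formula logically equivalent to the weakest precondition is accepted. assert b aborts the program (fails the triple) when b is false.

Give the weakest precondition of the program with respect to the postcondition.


Working backward. After the program, the postcondition 3*z - 5 >= 9 must hold; in canonical form it is 3*z >= 14.
Before val := 3*x + x - 5: 3*z >= 14
Before assert !(val - z + 7 < -9): (!(val < z - 16)) && 3*z >= 14
Before e := x: (!(val < z - 16)) && 3*z >= 14
Then branch requires ((z != x + 2 ==> 4*x <= 3*e + 2*z - 6) ==> ((!(x + 2*z > 18)) && 9*z >= 20)) && ((!(z != x + 2 ==> 4*x <= 3*e + 2*z - 6)) ==> ((!(x > 16)) && 3*z >= 14)); else branch requires (!(val < z - 16)) && 3*z >= 14.
Before the if: (2*z >= -12 ==> (((z != x + 2 ==> 4*x <= 3*e + 2*z - 6) ==> ((!(x + 2*z > 18)) && 9*z >= 20)) && ((!(z != x + 2 ==> 4*x <= 3*e + 2*z - 6)) ==> ((!(x > 16)) && 3*z >= 14)))) && ((!(2*z >= -12)) ==> ((!(val < z - 16)) && 3*z >= 14))
Answer: WP = (2*z >= -12 ==> (((z != x + 2 ==> 4*x <= 3*e + 2*z - 6) ==> ((!(x + 2*z > 18)) && 9*z >= 20)) && ((!(z != x + 2 ==> 4*x <= 3*e + 2*z - 6)) ==> ((!(x > 16)) && 3*z >= 14)))) && ((!(2*z >= -12)) ==> ((!(val < z - 16)) && 3*z >= 14))


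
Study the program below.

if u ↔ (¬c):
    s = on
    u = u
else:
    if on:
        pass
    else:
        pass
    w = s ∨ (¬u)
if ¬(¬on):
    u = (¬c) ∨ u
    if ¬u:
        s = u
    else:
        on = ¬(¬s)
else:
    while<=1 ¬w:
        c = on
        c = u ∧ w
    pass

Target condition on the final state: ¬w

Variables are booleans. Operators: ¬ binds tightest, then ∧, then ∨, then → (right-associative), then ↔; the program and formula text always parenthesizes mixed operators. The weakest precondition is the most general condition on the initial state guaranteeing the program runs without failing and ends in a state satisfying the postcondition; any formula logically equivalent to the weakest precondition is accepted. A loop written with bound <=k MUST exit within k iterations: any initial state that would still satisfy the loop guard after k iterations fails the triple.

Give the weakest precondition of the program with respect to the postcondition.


Working backward. After the program, ¬w must hold.
Then branch requires ((¬((¬c) ∨ u)) → (¬w)) ∧ (((¬c) ∨ u) → (¬w)); else branch requires w ∧ (w → (¬w)).
Before the if: (on → (((¬((¬c) ∨ u)) → (¬w)) ∧ (((¬c) ∨ u) → (¬w)))) ∧ ((¬on) → (w ∧ (w → (¬w))))
Then branch requires (on → (((¬((¬c) ∨ u)) → (¬w)) ∧ (((¬c) ∨ u) → (¬w)))) ∧ ((¬on) → (w ∧ (w → (¬w)))); else branch requires (on → ((on → (((¬((¬c) ∨ u)) → (¬(s ∨ (¬u)))) ∧ (((¬c) ∨ u) → (¬(s ∨ (¬u)))))) ∧ ((¬on) → ((s ∨ (¬u)) ∧ ((s ∨ (¬u)) → (¬(s ∨ (¬u)))))))) ∧ ((¬on) → ((on → (((¬((¬c) ∨ u)) → (¬(s ∨ (¬u)))) ∧ (((¬c) ∨ u) → (¬(s ∨ (¬u)))))) ∧ ((¬on) → ((s ∨ (¬u)) ∧ ((s ∨ (¬u)) → (¬(s ∨ (¬u)))))))).
Before the if: ((u ↔ (¬c)) → ((on → (((¬((¬c) ∨ u)) → (¬w)) ∧ (((¬c) ∨ u) → (¬w)))) ∧ ((¬on) → (w ∧ (w → (¬w)))))) ∧ ((¬(u ↔ (¬c))) → ((on → ((on → (((¬((¬c) ∨ u)) → (¬(s ∨ (¬u)))) ∧ (((¬c) ∨ u) → (¬(s ∨ (¬u)))))) ∧ ((¬on) → ((s ∨ (¬u)) ∧ ((s ∨ (¬u)) → (¬(s ∨ (¬u)))))))) ∧ ((¬on) → ((on → (((¬((¬c) ∨ u)) → (¬(s ∨ (¬u)))) ∧ (((¬c) ∨ u) → (¬(s ∨ (¬u)))))) ∧ ((¬on) → ((s ∨ (¬u)) ∧ ((s ∨ (¬u)) → (¬(s ∨ (¬u))))))))))
Answer: WP = ((u ↔ (¬c)) → ((on → (((¬((¬c) ∨ u)) → (¬w)) ∧ (((¬c) ∨ u) → (¬w)))) ∧ ((¬on) → (w ∧ (w → (¬w)))))) ∧ ((¬(u ↔ (¬c))) → ((on → ((on → (((¬((¬c) ∨ u)) → (¬(s ∨ (¬u)))) ∧ (((¬c) ∨ u) → (¬(s ∨ (¬u)))))) ∧ ((¬on) → ((s ∨ (¬u)) ∧ ((s ∨ (¬u)) → (¬(s ∨ (¬u)))))))) ∧ ((¬on) → ((on → (((¬((¬c) ∨ u)) → (¬(s ∨ (¬u)))) ∧ (((¬c) ∨ u) → (¬(s ∨ (¬u)))))) ∧ ((¬on) → ((s ∨ (¬u)) ∧ ((s ∨ (¬u)) → (¬(s ∨ (¬u))))))))))


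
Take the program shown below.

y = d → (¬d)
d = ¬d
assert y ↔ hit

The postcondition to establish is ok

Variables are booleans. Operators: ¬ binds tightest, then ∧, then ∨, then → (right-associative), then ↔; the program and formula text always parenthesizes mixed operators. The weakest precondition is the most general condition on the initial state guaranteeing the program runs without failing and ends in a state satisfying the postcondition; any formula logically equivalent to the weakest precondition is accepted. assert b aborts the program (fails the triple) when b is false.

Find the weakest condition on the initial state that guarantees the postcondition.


Working backward. After the program, ok must hold.
Before assert y ↔ hit: (y ↔ hit) ∧ ok
Before d := ¬d: (y ↔ hit) ∧ ok
Before y := d → (¬d): ((d → (¬d)) ↔ hit) ∧ ok
Answer: WP = ((d → (¬d)) ↔ hit) ∧ ok


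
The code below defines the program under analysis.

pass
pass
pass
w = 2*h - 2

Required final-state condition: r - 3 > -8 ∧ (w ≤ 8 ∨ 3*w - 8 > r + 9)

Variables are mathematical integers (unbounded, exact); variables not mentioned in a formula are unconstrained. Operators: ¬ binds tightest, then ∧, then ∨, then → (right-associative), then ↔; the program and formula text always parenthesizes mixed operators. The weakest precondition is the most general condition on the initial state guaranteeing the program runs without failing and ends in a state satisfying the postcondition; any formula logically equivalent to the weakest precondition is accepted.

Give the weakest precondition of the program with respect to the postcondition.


Working backward. After the program, the postcondition r - 3 > -8 ∧ (w ≤ 8 ∨ 3*w - 8 > r + 9) must hold; in canonical form it is r > -5 ∧ (w ≤ 8 ∨ 3*w > r + 17).
Before w := 2*h - 2: r > -5 ∧ (2*h ≤ 10 ∨ 6*h > r + 23)
Before skip: r > -5 ∧ (2*h ≤ 10 ∨ 6*h > r + 23)
Before skip: r > -5 ∧ (2*h ≤ 10 ∨ 6*h > r + 23)
Before skip: r > -5 ∧ (2*h ≤ 10 ∨ 6*h > r + 23)
Answer: WP = r > -5 ∧ (2*h ≤ 10 ∨ 6*h > r + 23)


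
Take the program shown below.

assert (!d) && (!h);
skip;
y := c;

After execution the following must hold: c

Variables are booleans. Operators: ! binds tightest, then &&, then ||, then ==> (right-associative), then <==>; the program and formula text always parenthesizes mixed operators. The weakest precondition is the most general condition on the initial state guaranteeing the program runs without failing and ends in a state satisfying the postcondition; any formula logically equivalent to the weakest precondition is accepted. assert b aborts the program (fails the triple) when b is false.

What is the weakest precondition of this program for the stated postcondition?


Working backward. After the program, c must hold.
Before y := c: c
Before skip: c
Before assert (!d) && (!h): (!d) && (!h) && c
Answer: WP = (!d) && (!h) && c


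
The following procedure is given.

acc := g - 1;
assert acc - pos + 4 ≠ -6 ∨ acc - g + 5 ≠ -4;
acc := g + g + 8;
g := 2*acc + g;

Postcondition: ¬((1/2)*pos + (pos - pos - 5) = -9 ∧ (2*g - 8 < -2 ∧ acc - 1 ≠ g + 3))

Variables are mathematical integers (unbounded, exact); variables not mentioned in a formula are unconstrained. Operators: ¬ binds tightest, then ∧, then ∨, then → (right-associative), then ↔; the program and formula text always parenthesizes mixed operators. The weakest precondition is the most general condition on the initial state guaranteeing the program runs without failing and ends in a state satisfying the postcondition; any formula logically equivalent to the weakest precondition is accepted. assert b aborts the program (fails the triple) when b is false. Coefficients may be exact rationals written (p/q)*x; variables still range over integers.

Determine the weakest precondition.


Working backward. After the program, the postcondition ¬((1/2)*pos + (pos - pos - 5) = -9 ∧ (2*g - 8 < -2 ∧ acc - 1 ≠ g + 3)) must hold; in canonical form it is ¬((1/2)*pos = -4 ∧ 2*g < 6 ∧ acc ≠ g + 4).
Before g := 2*acc + g: ¬((1/2)*pos = -4 ∧ 4*acc + 2*g < 6 ∧ acc + g ≠ -4)
Before acc := g + g + 8: ¬((1/2)*pos = -4 ∧ 10*g < -26 ∧ 3*g ≠ -12)
Before assert acc - pos + 4 ≠ -6 ∨ acc - g + 5 ≠ -4: (acc ≠ pos - 10 ∨ acc ≠ g - 9) ∧ (¬((1/2)*pos = -4 ∧ 10*g < -26 ∧ 3*g ≠ -12))
Before acc := g - 1: ¬((1/2)*pos = -4 ∧ 10*g < -26 ∧ 3*g ≠ -12)
Answer: WP = ¬((1/2)*pos = -4 ∧ 10*g < -26 ∧ 3*g ≠ -12)


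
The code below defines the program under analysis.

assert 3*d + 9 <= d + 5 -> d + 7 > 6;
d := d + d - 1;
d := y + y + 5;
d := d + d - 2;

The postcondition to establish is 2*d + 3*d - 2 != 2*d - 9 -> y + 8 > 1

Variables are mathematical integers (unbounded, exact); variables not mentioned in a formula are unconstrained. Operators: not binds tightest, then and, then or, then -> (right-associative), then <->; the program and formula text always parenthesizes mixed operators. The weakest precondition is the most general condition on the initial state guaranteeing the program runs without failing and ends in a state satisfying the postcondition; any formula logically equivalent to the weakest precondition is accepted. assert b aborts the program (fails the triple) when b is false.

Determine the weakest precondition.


Working backward. After the program, the postcondition 2*d + 3*d - 2 != 2*d - 9 -> y + 8 > 1 must hold; in canonical form it is 3*d != -7 -> y > -7.
Before d := d + d - 2: 6*d != -1 -> y > -7
Before d := y + y + 5: 12*y != -31 -> y > -7
Before d := d + d - 1: 12*y != -31 -> y > -7
Before assert 3*d + 9 <= d + 5 -> d + 7 > 6: (2*d <= -4 -> d > -1) and (12*y != -31 -> y > -7)
Answer: WP = (2*d <= -4 -> d > -1) and (12*y != -31 -> y > -7)


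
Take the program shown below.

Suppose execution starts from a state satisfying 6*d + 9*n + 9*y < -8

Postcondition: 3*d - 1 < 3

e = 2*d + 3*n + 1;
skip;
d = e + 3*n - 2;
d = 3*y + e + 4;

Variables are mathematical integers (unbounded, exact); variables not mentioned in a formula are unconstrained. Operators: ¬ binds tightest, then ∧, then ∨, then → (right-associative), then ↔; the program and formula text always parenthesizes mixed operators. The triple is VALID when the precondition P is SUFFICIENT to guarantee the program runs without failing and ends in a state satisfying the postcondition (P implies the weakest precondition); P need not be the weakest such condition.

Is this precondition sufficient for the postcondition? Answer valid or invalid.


Working backward. After the program, the postcondition 3*d - 1 < 3 must hold; in canonical form it is 3*d < 4.
Before d := 3*y + e + 4: 3*e + 9*y < -8
Before d := e + 3*n - 2: 3*e + 9*y < -8
Before skip: 3*e + 9*y < -8
Before e := 2*d + 3*n + 1: 6*d + 9*n + 9*y < -11
The weakest precondition is 6*d + 9*n + 9*y < -11.
Check whether 6*d + 9*n + 9*y < -8 implies it.
Countermodel: at the initial state d = 0, n = 0, y = -1, the precondition holds but the weakest precondition fails.
Answer: invalid
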